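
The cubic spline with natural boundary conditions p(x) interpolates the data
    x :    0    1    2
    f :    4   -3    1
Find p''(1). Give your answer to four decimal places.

Let m_i = p''(x_i). Step sizes h_i = 1, 1; slopes of the chords Δ_i = (y_(i+1) - y_i)/h_i = -7, 4.
  1·m_0 + 4·m_1 + 1·m_2 = 6(Δ_1 - Δ_0) = 66
Natural end conditions: m_0 = m_2 = 0.
Solving the tridiagonal system: m_0 = 0, m_1 = 33/2, m_2 = 0.

16.5000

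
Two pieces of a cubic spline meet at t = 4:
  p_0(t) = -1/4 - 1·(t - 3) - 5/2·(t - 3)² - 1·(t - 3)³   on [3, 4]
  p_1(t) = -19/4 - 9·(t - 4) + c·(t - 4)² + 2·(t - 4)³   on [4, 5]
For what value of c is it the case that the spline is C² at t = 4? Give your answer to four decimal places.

p_0''(t) = -5 - 6·(t - 3), so p_0''(4) = -11. On the right, p_1''(4) = 2c, so c = -11/2.

-5.5000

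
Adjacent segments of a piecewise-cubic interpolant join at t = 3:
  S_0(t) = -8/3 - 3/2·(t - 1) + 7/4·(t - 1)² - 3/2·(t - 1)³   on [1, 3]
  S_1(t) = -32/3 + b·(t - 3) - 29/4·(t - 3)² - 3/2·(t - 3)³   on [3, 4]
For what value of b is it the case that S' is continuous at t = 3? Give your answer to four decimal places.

-12.5000

S_0'(t) = -3/2 + 7/2·(t - 1) - 9/2·(t - 1)², so S_0'(3) = -25/2. On the right, S_1'(3) = b, so b = -25/2.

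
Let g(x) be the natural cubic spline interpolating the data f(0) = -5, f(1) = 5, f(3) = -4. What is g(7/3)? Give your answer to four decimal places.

With M_i denoting the second derivative at x_i, h_i = 1, 2, and Δ_i = (y_(i+1) − y_i)/h_i = 10, -9/2:
  1·M_0 + 6·M_1 + 2·M_2 = 6(Δ_1 - Δ_0) = -87
Natural end conditions: M_0 = M_2 = 0.
Solving: M_0 = 0, M_1 = -29/2, M_2 = 0.
On [1, 3], g(x) = 5 + 31/6·(x - 1) - 29/4·(x - 1)² + 29/24·(x - 1)³.
With (x - 1) = 4/3: g(7/3) = 151/81.

1.8642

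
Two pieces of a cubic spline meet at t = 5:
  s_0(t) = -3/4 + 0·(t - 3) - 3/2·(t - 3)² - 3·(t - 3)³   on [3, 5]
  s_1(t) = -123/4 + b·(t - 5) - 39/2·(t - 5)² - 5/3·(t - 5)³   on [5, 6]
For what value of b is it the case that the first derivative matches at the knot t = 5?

-42

s_0'(t) = 0 - 3·(t - 3) - 9·(t - 3)², so s_0'(5) = -42. On the right, s_1'(5) = b, so b = -42.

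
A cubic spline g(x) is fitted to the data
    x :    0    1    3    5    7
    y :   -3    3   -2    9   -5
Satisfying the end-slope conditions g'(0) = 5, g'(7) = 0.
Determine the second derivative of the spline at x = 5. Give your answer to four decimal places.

-17.7674

Write M_i for g''(x_i). With h_i = 1, 2, 2, 2 and divided differences Δ_i = 6, -5/2, 11/2, -7, the continuity of g' gives the tridiagonal system
  1·M_0 + 6·M_1 + 2·M_2 = 6(Δ_1 - Δ_0) = -51
  2·M_1 + 8·M_2 + 2·M_3 = 6(Δ_2 - Δ_1) = 48
  2·M_2 + 8·M_3 + 2·M_4 = 6(Δ_3 - Δ_2) = -75
Clamped end conditions give two more equations: 2h_0·M_0 + h_0·M_1 = 6(Δ_0 - g'(0)) = 6 and h_3·M_3 + 2h_3·M_4 = 6(g'(7) - Δ_3) = 42.
Solving the tridiagonal system: M_0 = 451/43, M_1 = -644/43, M_2 = 610/43, M_3 = -764/43, M_4 = 1667/86.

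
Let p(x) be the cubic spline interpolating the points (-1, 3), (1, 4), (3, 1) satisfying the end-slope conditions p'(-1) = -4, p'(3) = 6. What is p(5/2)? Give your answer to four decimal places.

Let σ_i = p''(x_i). Step sizes h_i = 2, 2; slopes of the chords Δ_i = (y_(i+1) - y_i)/h_i = 1/2, -3/2.
  2·σ_0 + 8·σ_1 + 2·σ_2 = 6(Δ_1 - Δ_0) = -12
Clamped end conditions give two more equations: 2h_0·σ_0 + h_0·σ_1 = 6(Δ_0 - p'(-1)) = 27 and h_1·σ_1 + 2h_1·σ_2 = 6(p'(3) - Δ_1) = 45.
Solving: σ_0 = 43/4, σ_1 = -8, σ_2 = 61/4.
On [1, 3], p(x) = 4 - 5/4·(x - 1) - 4·(x - 1)² + 31/16·(x - 1)³.
With (x - 1) = 3/2: p(5/2) = -43/128.

-0.3359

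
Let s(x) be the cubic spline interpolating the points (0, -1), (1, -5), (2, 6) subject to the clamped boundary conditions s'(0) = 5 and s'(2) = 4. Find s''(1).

Let m_i = s''(x_i). Step sizes h_i = 1, 1; slopes of the chords Δ_i = (y_(i+1) - y_i)/h_i = -4, 11.
  1·m_0 + 4·m_1 + 1·m_2 = 6(Δ_1 - Δ_0) = 90
Clamped end conditions give two more equations: 2h_0·m_0 + h_0·m_1 = 6(Δ_0 - s'(0)) = -54 and h_1·m_1 + 2h_1·m_2 = 6(s'(2) - Δ_1) = -42.
Solving the tridiagonal system: m_0 = -50, m_1 = 46, m_2 = -44.

46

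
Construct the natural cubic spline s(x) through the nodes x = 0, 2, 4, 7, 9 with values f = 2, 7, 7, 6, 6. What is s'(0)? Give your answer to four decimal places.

3.1361

Write M_i for s''(x_i). With h_i = 2, 2, 3, 2 and divided differences Δ_i = 5/2, 0, -1/3, 0, the continuity of s' gives the tridiagonal system
  2·M_0 + 8·M_1 + 2·M_2 = 6(Δ_1 - Δ_0) = -15
  2·M_1 + 10·M_2 + 3·M_3 = 6(Δ_2 - Δ_1) = -2
  3·M_2 + 10·M_3 + 2·M_4 = 6(Δ_3 - Δ_2) = 2
Natural end conditions: M_0 = M_4 = 0.
Solving: M_0 = 0, M_1 = -1313/688, M_2 = 23/172, M_3 = 55/344, M_4 = 0.
On [0, 2], s'(x) = b_0 + 2c_0·x + 3d_0·x² with b_0 = Δ_0 - h_0(2M_0 + M_1)/6 = 6473/2064, c_0 = M_0/2 = 0, d_0 = (M_1 - M_0)/(6h_0) = -1313/8256. So s'(0) = 6473/2064.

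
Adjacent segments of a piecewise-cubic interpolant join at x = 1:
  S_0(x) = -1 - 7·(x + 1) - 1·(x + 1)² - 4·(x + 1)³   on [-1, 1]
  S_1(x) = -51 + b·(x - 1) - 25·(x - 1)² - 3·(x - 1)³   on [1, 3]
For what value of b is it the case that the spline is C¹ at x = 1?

S_0'(x) = -7 - 2·(x + 1) - 12·(x + 1)², so S_0'(1) = -59. On the right, S_1'(1) = b, so b = -59.

-59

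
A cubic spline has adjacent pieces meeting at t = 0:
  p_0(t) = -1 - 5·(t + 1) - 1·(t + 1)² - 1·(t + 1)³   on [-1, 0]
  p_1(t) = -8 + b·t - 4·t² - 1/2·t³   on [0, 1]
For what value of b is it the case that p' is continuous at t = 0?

p_0'(t) = -5 - 2·(t + 1) - 3·(t + 1)², so p_0'(0) = -10. On the right, p_1'(0) = b, so b = -10.

-10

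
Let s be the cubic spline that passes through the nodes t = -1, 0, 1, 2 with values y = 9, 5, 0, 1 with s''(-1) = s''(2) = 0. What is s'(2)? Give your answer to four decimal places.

Let M_i = s''(x_i). Step sizes h_i = 1, 1, 1; slopes of the chords Δ_i = (y_(i+1) - y_i)/h_i = -4, -5, 1.
  1·M_0 + 4·M_1 + 1·M_2 = 6(Δ_1 - Δ_0) = -6
  1·M_1 + 4·M_2 + 1·M_3 = 6(Δ_2 - Δ_1) = 36
Natural end conditions: M_0 = M_3 = 0.
Hence M_0 = 0, M_1 = -4, M_2 = 10, M_3 = 0.
On [1, 2], s'(t) = b_2 + 2c_2·(t - 1) + 3d_2·(t - 1)² with b_2 = Δ_2 - h_2(2M_2 + M_3)/6 = -7/3, c_2 = M_2/2 = 5, d_2 = (M_3 - M_2)/(6h_2) = -5/3. So s'(2) = 8/3.

2.6667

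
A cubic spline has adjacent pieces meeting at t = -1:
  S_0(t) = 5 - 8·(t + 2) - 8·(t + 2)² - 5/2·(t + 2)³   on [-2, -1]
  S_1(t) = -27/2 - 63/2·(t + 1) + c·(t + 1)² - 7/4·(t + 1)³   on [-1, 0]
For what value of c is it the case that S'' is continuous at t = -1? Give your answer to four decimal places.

-15.5000

S_0''(t) = -16 - 15·(t + 2), so S_0''(-1) = -31. On the right, S_1''(-1) = 2c, so c = -31/2.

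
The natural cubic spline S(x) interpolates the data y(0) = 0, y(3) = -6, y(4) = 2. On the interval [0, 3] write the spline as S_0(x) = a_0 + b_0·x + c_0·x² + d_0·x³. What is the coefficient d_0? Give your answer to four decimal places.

Let M_i = S''(x_i). Step sizes h_i = 3, 1; slopes of the chords Δ_i = (y_(i+1) - y_i)/h_i = -2, 8.
  3·M_0 + 8·M_1 + 1·M_2 = 6(Δ_1 - Δ_0) = 60
Natural end conditions: M_0 = M_2 = 0.
Hence M_0 = 0, M_1 = 15/2, M_2 = 0.
On [0, 3], with S_0(x) = a_0 + b_0·x + c_0·x² + d_0·x³: c_0 = M_0/2 = 0, d_0 = (M_1 - M_0)/(6h_0) = 5/12, b_0 = Δ_0 - h_0(2M_0 + M_1)/6 = -23/4.

0.4167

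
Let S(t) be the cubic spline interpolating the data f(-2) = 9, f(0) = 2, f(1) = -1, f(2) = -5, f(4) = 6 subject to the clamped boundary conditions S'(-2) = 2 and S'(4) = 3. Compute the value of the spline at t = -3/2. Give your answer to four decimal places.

8.8125

Write M_i for S''(x_i). With h_i = 2, 1, 1, 2 and divided differences Δ_i = -7/2, -3, -4, 11/2, the continuity of S' gives the tridiagonal system
  2·M_0 + 6·M_1 + 1·M_2 = 6(Δ_1 - Δ_0) = 3
  1·M_1 + 4·M_2 + 1·M_3 = 6(Δ_2 - Δ_1) = -6
  1·M_2 + 6·M_3 + 2·M_4 = 6(Δ_3 - Δ_2) = 57
Clamped end conditions give two more equations: 2h_0·M_0 + h_0·M_1 = 6(Δ_0 - S'(-2)) = -33 and h_3·M_3 + 2h_3·M_4 = 6(S'(4) - Δ_3) = -15.
Forward elimination and back-substitution give M_0 = -65/6, M_1 = 31/6, M_2 = -19/3, M_3 = 85/6, M_4 = -65/6.
On [-2, 0], S(t) = 9 + 2·(t + 2) - 65/12·(t + 2)² + 4/3·(t + 2)³.
With (t + 2) = 1/2: S(-3/2) = 141/16.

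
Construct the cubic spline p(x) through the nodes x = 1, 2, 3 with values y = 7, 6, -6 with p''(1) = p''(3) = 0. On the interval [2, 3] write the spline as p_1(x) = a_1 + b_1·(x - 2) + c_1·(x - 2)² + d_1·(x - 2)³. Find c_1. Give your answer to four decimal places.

-8.2500

Let M_i = p''(x_i). Step sizes h_i = 1, 1; slopes of the chords Δ_i = (y_(i+1) - y_i)/h_i = -1, -12.
  1·M_0 + 4·M_1 + 1·M_2 = 6(Δ_1 - Δ_0) = -66
Natural end conditions: M_0 = M_2 = 0.
Forward elimination and back-substitution give M_0 = 0, M_1 = -33/2, M_2 = 0.
On [2, 3], with p_1(x) = a_1 + b_1·(x - 2) + c_1·(x - 2)² + d_1·(x - 2)³: c_1 = M_1/2 = -33/4, d_1 = (M_2 - M_1)/(6h_1) = 11/4, b_1 = Δ_1 - h_1(2M_1 + M_2)/6 = -13/2.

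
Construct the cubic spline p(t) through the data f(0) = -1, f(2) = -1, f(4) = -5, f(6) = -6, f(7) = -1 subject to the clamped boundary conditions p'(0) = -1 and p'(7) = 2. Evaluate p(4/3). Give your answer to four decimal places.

Put M_i = p'' at the i-th knot. Here h = (2, 2, 2, 1) and Δ = (0, -2, -1/2, 5), so the interior equations h_(i-1)·M_(i-1) + 2(h_(i-1)+h_i)·M_i + h_i·M_(i+1) = 6(Δ_i − Δ_(i-1)) read
  2·M_0 + 8·M_1 + 2·M_2 = 6(Δ_1 - Δ_0) = -12
  2·M_1 + 8·M_2 + 2·M_3 = 6(Δ_2 - Δ_1) = 9
  2·M_2 + 6·M_3 + 1·M_4 = 6(Δ_3 - Δ_2) = 33
Clamped end conditions give two more equations: 2h_0·M_0 + h_0·M_1 = 6(Δ_0 - p'(0)) = 6 and h_3·M_3 + 2h_3·M_4 = 6(p'(7) - Δ_3) = -18.
Hence M_0 = 435/172, M_1 = -177/86, M_2 = -51/172, M_3 = 333/43, M_4 = -1107/86.
On [0, 2], p(t) = -1 - 1·t + 435/344·t² - 263/688·t³.
With t = 4/3: p(4/3) = -1151/1161.

-0.9914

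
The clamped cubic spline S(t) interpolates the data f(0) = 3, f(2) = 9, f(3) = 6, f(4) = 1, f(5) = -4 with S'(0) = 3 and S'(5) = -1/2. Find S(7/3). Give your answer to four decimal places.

Put σ_i = S'' at the i-th knot. Here h = (2, 1, 1, 1) and Δ = (3, -3, -5, -5), so the interior equations h_(i-1)·σ_(i-1) + 2(h_(i-1)+h_i)·σ_i + h_i·σ_(i+1) = 6(Δ_i − Δ_(i-1)) read
  2·σ_0 + 6·σ_1 + 1·σ_2 = 6(Δ_1 - Δ_0) = -36
  1·σ_1 + 4·σ_2 + 1·σ_3 = 6(Δ_2 - Δ_1) = -12
  1·σ_2 + 4·σ_3 + 1·σ_4 = 6(Δ_3 - Δ_2) = 0
Clamped end conditions give two more equations: 2h_0·σ_0 + h_0·σ_1 = 6(Δ_0 - S'(0)) = 0 and h_3·σ_3 + 2h_3·σ_4 = 6(S'(5) - Δ_3) = 27.
Solving: σ_0 = 293/82, σ_1 = -293/41, σ_2 = -11/41, σ_3 = -155/41, σ_4 = 631/41.
On [2, 3], S(t) = 9 - 47/82·(t - 2) - 293/82·(t - 2)² + 47/41·(t - 2)³.
With (t - 2) = 1/3: S(7/3) = 9359/1107.

8.4544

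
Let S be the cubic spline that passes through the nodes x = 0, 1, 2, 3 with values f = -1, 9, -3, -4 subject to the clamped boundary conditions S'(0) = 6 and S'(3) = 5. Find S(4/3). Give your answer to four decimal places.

Put m_i = S'' at the i-th knot. Here h = (1, 1, 1) and Δ = (10, -12, -1), so the interior equations h_(i-1)·m_(i-1) + 2(h_(i-1)+h_i)·m_i + h_i·m_(i+1) = 6(Δ_i − Δ_(i-1)) read
  1·m_0 + 4·m_1 + 1·m_2 = 6(Δ_1 - Δ_0) = -132
  1·m_1 + 4·m_2 + 1·m_3 = 6(Δ_2 - Δ_1) = 66
Clamped end conditions give two more equations: 2h_0·m_0 + h_0·m_1 = 6(Δ_0 - S'(0)) = 24 and h_2·m_2 + 2h_2·m_3 = 6(S'(3) - Δ_2) = 36.
Forward elimination and back-substitution give m_0 = 548/15, m_1 = -736/15, m_2 = 416/15, m_3 = 62/15.
On [1, 2], S(x) = 9 - 4/15·(x - 1) - 368/15·(x - 1)² + 64/5·(x - 1)³.
With (x - 1) = 1/3: S(4/3) = 899/135.

6.6593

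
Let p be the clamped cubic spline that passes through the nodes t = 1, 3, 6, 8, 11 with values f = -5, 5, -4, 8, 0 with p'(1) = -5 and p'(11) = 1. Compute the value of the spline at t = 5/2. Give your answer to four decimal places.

Put M_i = p'' at the i-th knot. Here h = (2, 3, 2, 3) and Δ = (5, -3, 6, -8/3), so the interior equations h_(i-1)·M_(i-1) + 2(h_(i-1)+h_i)·M_i + h_i·M_(i+1) = 6(Δ_i − Δ_(i-1)) read
  2·M_0 + 10·M_1 + 3·M_2 = 6(Δ_1 - Δ_0) = -48
  3·M_1 + 10·M_2 + 2·M_3 = 6(Δ_2 - Δ_1) = 54
  2·M_2 + 10·M_3 + 3·M_4 = 6(Δ_3 - Δ_2) = -52
Clamped end conditions give two more equations: 2h_0·M_0 + h_0·M_1 = 6(Δ_0 - p'(1)) = 60 and h_3·M_3 + 2h_3·M_4 = 6(p'(11) - Δ_3) = 22.
Forward elimination and back-substitution give M_0 = 3072/145, M_1 = -1794/145, M_2 = 1612/145, M_3 = -1454/145, M_4 = 3776/435.
On [1, 3], p(t) = -5 - 5·(t - 1) + 1536/145·(t - 1)² - 811/290·(t - 1)³.
With (t - 1) = 3/2: p(5/2) = 4399/2320.

1.8961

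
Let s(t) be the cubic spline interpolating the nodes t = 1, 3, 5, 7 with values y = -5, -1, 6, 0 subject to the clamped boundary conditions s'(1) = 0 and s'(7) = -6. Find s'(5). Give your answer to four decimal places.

0.9000

Put M_i = s'' at the i-th knot. Here h = (2, 2, 2) and Δ = (2, 7/2, -3), so the interior equations h_(i-1)·M_(i-1) + 2(h_(i-1)+h_i)·M_i + h_i·M_(i+1) = 6(Δ_i − Δ_(i-1)) read
  2·M_0 + 8·M_1 + 2·M_2 = 6(Δ_1 - Δ_0) = 9
  2·M_1 + 8·M_2 + 2·M_3 = 6(Δ_2 - Δ_1) = -39
Clamped end conditions give two more equations: 2h_0·M_0 + h_0·M_1 = 6(Δ_0 - s'(1)) = 12 and h_2·M_2 + 2h_2·M_3 = 6(s'(7) - Δ_2) = -18.
Solving the tridiagonal system: M_0 = 21/10, M_1 = 9/5, M_2 = -24/5, M_3 = -21/10.
On [5, 7], s'(t) = b_2 + 2c_2·(t - 5) + 3d_2·(t - 5)² with b_2 = Δ_2 - h_2(2M_2 + M_3)/6 = 9/10, c_2 = M_2/2 = -12/5, d_2 = (M_3 - M_2)/(6h_2) = 9/40. So s'(5) = 9/10.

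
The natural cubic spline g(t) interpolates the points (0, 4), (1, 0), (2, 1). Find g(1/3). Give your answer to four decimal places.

2.2963

Write M_i for g''(x_i). With h_i = 1, 1 and divided differences Δ_i = -4, 1, the continuity of g' gives the tridiagonal system
  1·M_0 + 4·M_1 + 1·M_2 = 6(Δ_1 - Δ_0) = 30
Natural end conditions: M_0 = M_2 = 0.
Forward elimination and back-substitution give M_0 = 0, M_1 = 15/2, M_2 = 0.
On [0, 1], g(t) = 4 - 21/4·t + 0·t² + 5/4·t³.
With t = 1/3: g(1/3) = 62/27.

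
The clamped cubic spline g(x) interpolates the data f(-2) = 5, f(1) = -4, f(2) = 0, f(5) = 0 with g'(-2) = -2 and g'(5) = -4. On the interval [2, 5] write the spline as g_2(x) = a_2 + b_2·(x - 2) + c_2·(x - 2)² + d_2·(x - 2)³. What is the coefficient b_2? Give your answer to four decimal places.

With M_i denoting the second derivative at x_i, h_i = 3, 1, 3, and Δ_i = (y_(i+1) − y_i)/h_i = -3, 4, 0:
  3·M_0 + 8·M_1 + 1·M_2 = 6(Δ_1 - Δ_0) = 42
  1·M_1 + 8·M_2 + 3·M_3 = 6(Δ_2 - Δ_1) = -24
Clamped end conditions give two more equations: 2h_0·M_0 + h_0·M_1 = 6(Δ_0 - g'(-2)) = -6 and h_2·M_2 + 2h_2·M_3 = 6(g'(5) - Δ_2) = -24.
Hence M_0 = -258/55, M_1 = 406/55, M_2 = -164/55, M_3 = -138/55.
On [2, 5], with g_2(x) = a_2 + b_2·(x - 2) + c_2·(x - 2)² + d_2·(x - 2)³: c_2 = M_2/2 = -82/55, d_2 = (M_3 - M_2)/(6h_2) = 13/495, b_2 = Δ_2 - h_2(2M_2 + M_3)/6 = 233/55.

4.2364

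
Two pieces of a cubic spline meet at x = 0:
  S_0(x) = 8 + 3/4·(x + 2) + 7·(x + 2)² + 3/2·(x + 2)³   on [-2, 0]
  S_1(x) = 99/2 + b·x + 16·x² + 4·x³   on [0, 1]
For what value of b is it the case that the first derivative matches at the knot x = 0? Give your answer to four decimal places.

46.7500

S_0'(x) = 3/4 + 14·(x + 2) + 9/2·(x + 2)², so S_0'(0) = 187/4. On the right, S_1'(0) = b, so b = 187/4.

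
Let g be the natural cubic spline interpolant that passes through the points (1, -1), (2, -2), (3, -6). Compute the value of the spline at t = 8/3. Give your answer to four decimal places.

-4.4444

With M_i denoting the second derivative at x_i, h_i = 1, 1, and Δ_i = (y_(i+1) − y_i)/h_i = -1, -4:
  1·M_0 + 4·M_1 + 1·M_2 = 6(Δ_1 - Δ_0) = -18
Natural end conditions: M_0 = M_2 = 0.
Solving: M_0 = 0, M_1 = -9/2, M_2 = 0.
On [2, 3], g(t) = -2 - 5/2·(t - 2) - 9/4·(t - 2)² + 3/4·(t - 2)³.
With (t - 2) = 2/3: g(8/3) = -40/9.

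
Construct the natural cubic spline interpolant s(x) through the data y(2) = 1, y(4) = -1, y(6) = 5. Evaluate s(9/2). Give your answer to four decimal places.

Write σ_i for s''(x_i). With h_i = 2, 2 and divided differences Δ_i = -1, 3, the continuity of s' gives the tridiagonal system
  2·σ_0 + 8·σ_1 + 2·σ_2 = 6(Δ_1 - Δ_0) = 24
Natural end conditions: σ_0 = σ_2 = 0.
Hence σ_0 = 0, σ_1 = 3, σ_2 = 0.
On [4, 6], s(x) = -1 + 1·(x - 4) + 3/2·(x - 4)² - 1/4·(x - 4)³.
With (x - 4) = 1/2: s(9/2) = -5/32.

-0.1563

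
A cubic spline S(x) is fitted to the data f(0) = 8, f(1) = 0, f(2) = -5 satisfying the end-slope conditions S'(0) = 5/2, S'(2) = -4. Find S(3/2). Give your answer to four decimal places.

-3.1719

Write σ_i for S''(x_i). With h_i = 1, 1 and divided differences Δ_i = -8, -5, the continuity of S' gives the tridiagonal system
  1·σ_0 + 4·σ_1 + 1·σ_2 = 6(Δ_1 - Δ_0) = 18
Clamped end conditions give two more equations: 2h_0·σ_0 + h_0·σ_1 = 6(Δ_0 - S'(0)) = -63 and h_1·σ_1 + 2h_1·σ_2 = 6(S'(2) - Δ_1) = 6.
Solving: σ_0 = -157/4, σ_1 = 31/2, σ_2 = -19/4.
On [1, 2], S(x) = 0 - 75/8·(x - 1) + 31/4·(x - 1)² - 27/8·(x - 1)³.
With (x - 1) = 1/2: S(3/2) = -203/64.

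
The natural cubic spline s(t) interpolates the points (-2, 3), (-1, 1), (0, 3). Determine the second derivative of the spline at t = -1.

6

Let σ_i = s''(x_i). Step sizes h_i = 1, 1; slopes of the chords Δ_i = (y_(i+1) - y_i)/h_i = -2, 2.
  1·σ_0 + 4·σ_1 + 1·σ_2 = 6(Δ_1 - Δ_0) = 24
Natural end conditions: σ_0 = σ_2 = 0.
Solving the tridiagonal system: σ_0 = 0, σ_1 = 6, σ_2 = 0.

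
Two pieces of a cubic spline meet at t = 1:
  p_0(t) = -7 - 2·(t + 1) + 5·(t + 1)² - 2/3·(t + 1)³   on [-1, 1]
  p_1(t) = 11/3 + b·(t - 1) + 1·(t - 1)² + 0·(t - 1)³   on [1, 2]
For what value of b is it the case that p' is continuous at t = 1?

10

p_0'(t) = -2 + 10·(t + 1) - 2·(t + 1)², so p_0'(1) = 10. On the right, p_1'(1) = b, so b = 10.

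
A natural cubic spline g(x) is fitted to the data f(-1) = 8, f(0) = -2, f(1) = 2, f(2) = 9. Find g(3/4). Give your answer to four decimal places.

0.2156

With M_i denoting the second derivative at x_i, h_i = 1, 1, 1, and Δ_i = (y_(i+1) − y_i)/h_i = -10, 4, 7:
  1·M_0 + 4·M_1 + 1·M_2 = 6(Δ_1 - Δ_0) = 84
  1·M_1 + 4·M_2 + 1·M_3 = 6(Δ_2 - Δ_1) = 18
Natural end conditions: M_0 = M_3 = 0.
Solving: M_0 = 0, M_1 = 106/5, M_2 = -4/5, M_3 = 0.
On [0, 1], g(x) = -2 - 44/15·x + 53/5·x² - 11/3·x³.
With x = 3/4: g(3/4) = 69/320.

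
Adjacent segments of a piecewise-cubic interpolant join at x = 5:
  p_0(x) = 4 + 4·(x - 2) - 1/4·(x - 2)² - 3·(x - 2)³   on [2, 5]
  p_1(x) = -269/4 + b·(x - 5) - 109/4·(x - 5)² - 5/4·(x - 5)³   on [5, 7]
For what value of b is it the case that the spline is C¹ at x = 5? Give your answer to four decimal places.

p_0'(x) = 4 - 1/2·(x - 2) - 9·(x - 2)², so p_0'(5) = -157/2. On the right, p_1'(5) = b, so b = -157/2.

-78.5000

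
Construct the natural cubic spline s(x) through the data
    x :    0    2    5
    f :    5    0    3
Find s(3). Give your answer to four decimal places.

-0.1667

With σ_i denoting the second derivative at x_i, h_i = 2, 3, and Δ_i = (y_(i+1) − y_i)/h_i = -5/2, 1:
  2·σ_0 + 10·σ_1 + 3·σ_2 = 6(Δ_1 - Δ_0) = 21
Natural end conditions: σ_0 = σ_2 = 0.
Hence σ_0 = 0, σ_1 = 21/10, σ_2 = 0.
On [2, 5], s(x) = 0 - 11/10·(x - 2) + 21/20·(x - 2)² - 7/60·(x - 2)³.
With (x - 2) = 1: s(3) = -1/6.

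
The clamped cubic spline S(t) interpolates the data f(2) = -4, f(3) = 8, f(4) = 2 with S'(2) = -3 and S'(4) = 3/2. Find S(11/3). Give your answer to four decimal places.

3.6944

Let M_i = S''(x_i). Step sizes h_i = 1, 1; slopes of the chords Δ_i = (y_(i+1) - y_i)/h_i = 12, -6.
  1·M_0 + 4·M_1 + 1·M_2 = 6(Δ_1 - Δ_0) = -108
Clamped end conditions give two more equations: 2h_0·M_0 + h_0·M_1 = 6(Δ_0 - S'(2)) = 90 and h_1·M_1 + 2h_1·M_2 = 6(S'(4) - Δ_1) = 45.
Solving: M_0 = 297/4, M_1 = -117/2, M_2 = 207/4.
On [3, 4], S(t) = 8 + 39/8·(t - 3) - 117/4·(t - 3)² + 147/8·(t - 3)³.
With (t - 3) = 2/3: S(11/3) = 133/36.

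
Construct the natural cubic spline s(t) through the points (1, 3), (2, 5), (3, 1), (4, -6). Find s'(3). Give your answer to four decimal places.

Write M_i for s''(x_i). With h_i = 1, 1, 1 and divided differences Δ_i = 2, -4, -7, the continuity of s' gives the tridiagonal system
  1·M_0 + 4·M_1 + 1·M_2 = 6(Δ_1 - Δ_0) = -36
  1·M_1 + 4·M_2 + 1·M_3 = 6(Δ_2 - Δ_1) = -18
Natural end conditions: M_0 = M_3 = 0.
Solving: M_0 = 0, M_1 = -42/5, M_2 = -12/5, M_3 = 0.
On [3, 4], s'(t) = b_2 + 2c_2·(t - 3) + 3d_2·(t - 3)² with b_2 = Δ_2 - h_2(2M_2 + M_3)/6 = -31/5, c_2 = M_2/2 = -6/5, d_2 = (M_3 - M_2)/(6h_2) = 2/5. So s'(3) = -31/5.

-6.2000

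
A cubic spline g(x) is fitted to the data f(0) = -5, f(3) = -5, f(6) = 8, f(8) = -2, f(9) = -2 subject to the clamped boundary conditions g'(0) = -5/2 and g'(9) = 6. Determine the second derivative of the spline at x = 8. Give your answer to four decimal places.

5.0185

Let M_i = g''(x_i). Step sizes h_i = 3, 3, 2, 1; slopes of the chords Δ_i = (y_(i+1) - y_i)/h_i = 0, 13/3, -5, 0.
  3·M_0 + 12·M_1 + 3·M_2 = 6(Δ_1 - Δ_0) = 26
  3·M_1 + 10·M_2 + 2·M_3 = 6(Δ_2 - Δ_1) = -56
  2·M_2 + 6·M_3 + 1·M_4 = 6(Δ_3 - Δ_2) = 30
Clamped end conditions give two more equations: 2h_0·M_0 + h_0·M_1 = 6(Δ_0 - g'(0)) = 15 and h_3·M_3 + 2h_3·M_4 = 6(g'(9) - Δ_3) = 36.
Solving the tridiagonal system: M_0 = 109/216, M_1 = 431/108, M_2 = -1685/216, M_3 = 271/54, M_4 = 1673/108.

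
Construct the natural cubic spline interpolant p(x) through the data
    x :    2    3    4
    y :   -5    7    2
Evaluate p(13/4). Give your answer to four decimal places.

Put M_i = p'' at the i-th knot. Here h = (1, 1) and Δ = (12, -5), so the interior equations h_(i-1)·M_(i-1) + 2(h_(i-1)+h_i)·M_i + h_i·M_(i+1) = 6(Δ_i − Δ_(i-1)) read
  1·M_0 + 4·M_1 + 1·M_2 = 6(Δ_1 - Δ_0) = -102
Natural end conditions: M_0 = M_2 = 0.
Solving the tridiagonal system: M_0 = 0, M_1 = -51/2, M_2 = 0.
On [3, 4], p(x) = 7 + 7/2·(x - 3) - 51/4·(x - 3)² + 17/4·(x - 3)³.
With (x - 3) = 1/4: p(13/4) = 1829/256.

7.1445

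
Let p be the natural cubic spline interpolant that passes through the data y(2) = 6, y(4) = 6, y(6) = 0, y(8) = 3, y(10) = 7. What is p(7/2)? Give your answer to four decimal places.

6.7324

Write M_i for p''(x_i). With h_i = 2, 2, 2, 2 and divided differences Δ_i = 0, -3, 3/2, 2, the continuity of p' gives the tridiagonal system
  2·M_0 + 8·M_1 + 2·M_2 = 6(Δ_1 - Δ_0) = -18
  2·M_1 + 8·M_2 + 2·M_3 = 6(Δ_2 - Δ_1) = 27
  2·M_2 + 8·M_3 + 2·M_4 = 6(Δ_3 - Δ_2) = 3
Natural end conditions: M_0 = M_4 = 0.
Forward elimination and back-substitution give M_0 = 0, M_1 = -375/112, M_2 = 123/28, M_3 = -81/112, M_4 = 0.
On [2, 4], p(x) = 6 + 125/112·(x - 2) + 0·(x - 2)² - 125/448·(x - 2)³.
With (x - 2) = 3/2: p(7/2) = 3447/512.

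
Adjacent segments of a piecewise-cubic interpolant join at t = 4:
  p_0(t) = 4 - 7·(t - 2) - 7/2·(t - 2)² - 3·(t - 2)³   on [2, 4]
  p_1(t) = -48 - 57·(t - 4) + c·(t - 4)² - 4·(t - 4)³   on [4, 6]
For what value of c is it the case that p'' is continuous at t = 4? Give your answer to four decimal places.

-21.5000

p_0''(t) = -7 - 18·(t - 2), so p_0''(4) = -43. On the right, p_1''(4) = 2c, so c = -43/2.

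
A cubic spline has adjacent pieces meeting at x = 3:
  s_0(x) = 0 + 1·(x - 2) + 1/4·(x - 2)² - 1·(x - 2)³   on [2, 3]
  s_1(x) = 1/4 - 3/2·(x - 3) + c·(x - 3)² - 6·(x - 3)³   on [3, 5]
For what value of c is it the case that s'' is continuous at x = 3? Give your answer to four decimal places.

-2.7500

s_0''(x) = 1/2 - 6·(x - 2), so s_0''(3) = -11/2. On the right, s_1''(3) = 2c, so c = -11/4.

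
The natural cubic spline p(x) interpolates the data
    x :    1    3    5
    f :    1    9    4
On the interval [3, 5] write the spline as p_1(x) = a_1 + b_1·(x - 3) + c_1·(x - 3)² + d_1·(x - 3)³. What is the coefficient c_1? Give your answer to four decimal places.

Write σ_i for p''(x_i). With h_i = 2, 2 and divided differences Δ_i = 4, -5/2, the continuity of p' gives the tridiagonal system
  2·σ_0 + 8·σ_1 + 2·σ_2 = 6(Δ_1 - Δ_0) = -39
Natural end conditions: σ_0 = σ_2 = 0.
Solving the tridiagonal system: σ_0 = 0, σ_1 = -39/8, σ_2 = 0.
On [3, 5], with p_1(x) = a_1 + b_1·(x - 3) + c_1·(x - 3)² + d_1·(x - 3)³: c_1 = σ_1/2 = -39/16, d_1 = (σ_2 - σ_1)/(6h_1) = 13/32, b_1 = Δ_1 - h_1(2σ_1 + σ_2)/6 = 3/4.

-2.4375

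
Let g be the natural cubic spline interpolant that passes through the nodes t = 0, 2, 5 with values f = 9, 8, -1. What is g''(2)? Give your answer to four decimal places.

Write M_i for g''(x_i). With h_i = 2, 3 and divided differences Δ_i = -1/2, -3, the continuity of g' gives the tridiagonal system
  2·M_0 + 10·M_1 + 3·M_2 = 6(Δ_1 - Δ_0) = -15
Natural end conditions: M_0 = M_2 = 0.
Solving: M_0 = 0, M_1 = -3/2, M_2 = 0.

-1.5000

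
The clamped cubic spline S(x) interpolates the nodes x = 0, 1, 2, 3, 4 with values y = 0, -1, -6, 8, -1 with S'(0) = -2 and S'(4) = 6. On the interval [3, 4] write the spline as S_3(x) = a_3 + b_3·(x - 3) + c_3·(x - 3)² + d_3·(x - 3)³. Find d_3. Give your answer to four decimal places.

Let M_i = S''(x_i). Step sizes h_i = 1, 1, 1, 1; slopes of the chords Δ_i = (y_(i+1) - y_i)/h_i = -1, -5, 14, -9.
  1·M_0 + 4·M_1 + 1·M_2 = 6(Δ_1 - Δ_0) = -24
  1·M_1 + 4·M_2 + 1·M_3 = 6(Δ_2 - Δ_1) = 114
  1·M_2 + 4·M_3 + 1·M_4 = 6(Δ_3 - Δ_2) = -138
Clamped end conditions give two more equations: 2h_0·M_0 + h_0·M_1 = 6(Δ_0 - S'(0)) = 6 and h_3·M_3 + 2h_3·M_4 = 6(S'(4) - Δ_3) = 90.
Forward elimination and back-substitution give M_0 = 395/28, M_1 = -311/14, M_2 = 203/4, M_3 = -935/14, M_4 = 2195/28.
On [3, 4], with S_3(x) = a_3 + b_3·(x - 3) + c_3·(x - 3)² + d_3·(x - 3)³: c_3 = M_3/2 = -935/28, d_3 = (M_4 - M_3)/(6h_3) = 1355/56, b_3 = Δ_3 - h_3(2M_3 + M_4)/6 = 11/56.

24.1964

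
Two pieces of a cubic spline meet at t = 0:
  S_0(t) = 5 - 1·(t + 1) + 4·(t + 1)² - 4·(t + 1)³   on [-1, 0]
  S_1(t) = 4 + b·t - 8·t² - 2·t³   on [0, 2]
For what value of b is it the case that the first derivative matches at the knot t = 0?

S_0'(t) = -1 + 8·(t + 1) - 12·(t + 1)², so S_0'(0) = -5. On the right, S_1'(0) = b, so b = -5.

-5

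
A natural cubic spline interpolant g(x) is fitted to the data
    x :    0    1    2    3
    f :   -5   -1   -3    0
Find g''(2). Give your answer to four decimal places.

10.4000

Write m_i for g''(x_i). With h_i = 1, 1, 1 and divided differences Δ_i = 4, -2, 3, the continuity of g' gives the tridiagonal system
  1·m_0 + 4·m_1 + 1·m_2 = 6(Δ_1 - Δ_0) = -36
  1·m_1 + 4·m_2 + 1·m_3 = 6(Δ_2 - Δ_1) = 30
Natural end conditions: m_0 = m_3 = 0.
Solving the tridiagonal system: m_0 = 0, m_1 = -58/5, m_2 = 52/5, m_3 = 0.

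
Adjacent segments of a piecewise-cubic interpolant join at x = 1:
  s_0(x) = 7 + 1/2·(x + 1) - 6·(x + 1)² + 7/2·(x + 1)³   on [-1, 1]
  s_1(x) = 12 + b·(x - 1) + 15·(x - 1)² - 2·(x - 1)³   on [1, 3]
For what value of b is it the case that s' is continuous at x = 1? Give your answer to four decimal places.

18.5000

s_0'(x) = 1/2 - 12·(x + 1) + 21/2·(x + 1)², so s_0'(1) = 37/2. On the right, s_1'(1) = b, so b = 37/2.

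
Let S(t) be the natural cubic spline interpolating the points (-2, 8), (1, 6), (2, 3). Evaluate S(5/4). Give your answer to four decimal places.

5.3457

With m_i denoting the second derivative at x_i, h_i = 3, 1, and Δ_i = (y_(i+1) − y_i)/h_i = -2/3, -3:
  3·m_0 + 8·m_1 + 1·m_2 = 6(Δ_1 - Δ_0) = -14
Natural end conditions: m_0 = m_2 = 0.
Solving: m_0 = 0, m_1 = -7/4, m_2 = 0.
On [1, 2], S(t) = 6 - 29/12·(t - 1) - 7/8·(t - 1)² + 7/24·(t - 1)³.
With (t - 1) = 1/4: S(5/4) = 2737/512.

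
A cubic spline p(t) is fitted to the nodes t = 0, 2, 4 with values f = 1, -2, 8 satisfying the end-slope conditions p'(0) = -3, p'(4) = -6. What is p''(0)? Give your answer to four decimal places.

-3.3750

With M_i denoting the second derivative at x_i, h_i = 2, 2, and Δ_i = (y_(i+1) − y_i)/h_i = -3/2, 5:
  2·M_0 + 8·M_1 + 2·M_2 = 6(Δ_1 - Δ_0) = 39
Clamped end conditions give two more equations: 2h_0·M_0 + h_0·M_1 = 6(Δ_0 - p'(0)) = 9 and h_1·M_1 + 2h_1·M_2 = 6(p'(4) - Δ_1) = -66.
Hence M_0 = -27/8, M_1 = 45/4, M_2 = -177/8.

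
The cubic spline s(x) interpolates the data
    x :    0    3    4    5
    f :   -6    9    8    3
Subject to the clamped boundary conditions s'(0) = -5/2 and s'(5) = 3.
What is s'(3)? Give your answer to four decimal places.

3.3448

Let M_i = s''(x_i). Step sizes h_i = 3, 1, 1; slopes of the chords Δ_i = (y_(i+1) - y_i)/h_i = 5, -1, -5.
  3·M_0 + 8·M_1 + 1·M_2 = 6(Δ_1 - Δ_0) = -36
  1·M_1 + 4·M_2 + 1·M_3 = 6(Δ_2 - Δ_1) = -24
Clamped end conditions give two more equations: 2h_0·M_0 + h_0·M_1 = 6(Δ_0 - s'(0)) = 45 and h_2·M_2 + 2h_2·M_3 = 6(s'(5) - Δ_2) = 48.
Hence M_0 = 322/29, M_1 = -209/29, M_2 = -338/29, M_3 = 865/29.
On [3, 4], s'(x) = b_1 + 2c_1·(x - 3) + 3d_1·(x - 3)² with b_1 = Δ_1 - h_1(2M_1 + M_2)/6 = 97/29, c_1 = M_1/2 = -209/58, d_1 = (M_2 - M_1)/(6h_1) = -43/58. So s'(3) = 97/29.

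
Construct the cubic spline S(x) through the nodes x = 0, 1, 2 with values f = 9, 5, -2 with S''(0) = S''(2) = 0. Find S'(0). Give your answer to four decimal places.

-3.2500

With σ_i denoting the second derivative at x_i, h_i = 1, 1, and Δ_i = (y_(i+1) − y_i)/h_i = -4, -7:
  1·σ_0 + 4·σ_1 + 1·σ_2 = 6(Δ_1 - Δ_0) = -18
Natural end conditions: σ_0 = σ_2 = 0.
Forward elimination and back-substitution give σ_0 = 0, σ_1 = -9/2, σ_2 = 0.
On [0, 1], S'(x) = b_0 + 2c_0·x + 3d_0·x² with b_0 = Δ_0 - h_0(2σ_0 + σ_1)/6 = -13/4, c_0 = σ_0/2 = 0, d_0 = (σ_1 - σ_0)/(6h_0) = -3/4. So S'(0) = -13/4.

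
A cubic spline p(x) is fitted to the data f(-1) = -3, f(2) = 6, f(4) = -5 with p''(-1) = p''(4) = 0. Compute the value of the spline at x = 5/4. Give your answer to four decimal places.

6.2602

Put σ_i = p'' at the i-th knot. Here h = (3, 2) and Δ = (3, -11/2), so the interior equations h_(i-1)·σ_(i-1) + 2(h_(i-1)+h_i)·σ_i + h_i·σ_(i+1) = 6(Δ_i − Δ_(i-1)) read
  3·σ_0 + 10·σ_1 + 2·σ_2 = 6(Δ_1 - Δ_0) = -51
Natural end conditions: σ_0 = σ_2 = 0.
Hence σ_0 = 0, σ_1 = -51/10, σ_2 = 0.
On [-1, 2], p(x) = -3 + 111/20·(x + 1) + 0·(x + 1)² - 17/60·(x + 1)³.
With (x + 1) = 9/4: p(5/4) = 8013/1280.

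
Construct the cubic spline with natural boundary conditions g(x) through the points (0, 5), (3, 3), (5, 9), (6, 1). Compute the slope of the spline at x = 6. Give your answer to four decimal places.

With σ_i denoting the second derivative at x_i, h_i = 3, 2, 1, and Δ_i = (y_(i+1) − y_i)/h_i = -2/3, 3, -8:
  3·σ_0 + 10·σ_1 + 2·σ_2 = 6(Δ_1 - Δ_0) = 22
  2·σ_1 + 6·σ_2 + 1·σ_3 = 6(Δ_2 - Δ_1) = -66
Natural end conditions: σ_0 = σ_3 = 0.
Solving: σ_0 = 0, σ_1 = 33/7, σ_2 = -88/7, σ_3 = 0.
On [5, 6], g'(x) = b_2 + 2c_2·(x - 5) + 3d_2·(x - 5)² with b_2 = Δ_2 - h_2(2σ_2 + σ_3)/6 = -80/21, c_2 = σ_2/2 = -44/7, d_2 = (σ_3 - σ_2)/(6h_2) = 44/21. So g'(6) = -212/21.

-10.0952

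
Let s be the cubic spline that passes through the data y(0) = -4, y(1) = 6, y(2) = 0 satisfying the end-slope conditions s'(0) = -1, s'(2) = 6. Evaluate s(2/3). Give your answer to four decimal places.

Write σ_i for s''(x_i). With h_i = 1, 1 and divided differences Δ_i = 10, -6, the continuity of s' gives the tridiagonal system
  1·σ_0 + 4·σ_1 + 1·σ_2 = 6(Δ_1 - Δ_0) = -96
Clamped end conditions give two more equations: 2h_0·σ_0 + h_0·σ_1 = 6(Δ_0 - s'(0)) = 66 and h_1·σ_1 + 2h_1·σ_2 = 6(s'(2) - Δ_1) = 72.
Forward elimination and back-substitution give σ_0 = 121/2, σ_1 = -55, σ_2 = 127/2.
On [0, 1], s(t) = -4 - 1·t + 121/4·t² - 77/4·t³.
With t = 2/3: s(2/3) = 83/27.

3.0741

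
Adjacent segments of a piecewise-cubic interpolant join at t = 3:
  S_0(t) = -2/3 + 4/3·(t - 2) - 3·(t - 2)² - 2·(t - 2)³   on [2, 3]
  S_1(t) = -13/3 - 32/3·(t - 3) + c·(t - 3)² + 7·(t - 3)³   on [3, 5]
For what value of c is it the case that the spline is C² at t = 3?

S_0''(t) = -6 - 12·(t - 2), so S_0''(3) = -18. On the right, S_1''(3) = 2c, so c = -9.

-9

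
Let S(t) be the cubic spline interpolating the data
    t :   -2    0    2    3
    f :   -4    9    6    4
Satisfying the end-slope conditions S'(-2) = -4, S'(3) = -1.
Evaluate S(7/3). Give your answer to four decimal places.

Write m_i for S''(x_i). With h_i = 2, 2, 1 and divided differences Δ_i = 13/2, -3/2, -2, the continuity of S' gives the tridiagonal system
  2·m_0 + 8·m_1 + 2·m_2 = 6(Δ_1 - Δ_0) = -48
  2·m_1 + 6·m_2 + 1·m_3 = 6(Δ_2 - Δ_1) = -3
Clamped end conditions give two more equations: 2h_0·m_0 + h_0·m_1 = 6(Δ_0 - S'(-2)) = 63 and h_2·m_2 + 2h_2·m_3 = 6(S'(3) - Δ_2) = 6.
Hence m_0 = 504/23, m_1 = -567/46, m_2 = 78/23, m_3 = 30/23.
On [2, 3], S(t) = 6 - 77/23·(t - 2) + 39/23·(t - 2)² - 8/23·(t - 2)³.
With (t - 2) = 1/3: S(7/3) = 3142/621.

5.0596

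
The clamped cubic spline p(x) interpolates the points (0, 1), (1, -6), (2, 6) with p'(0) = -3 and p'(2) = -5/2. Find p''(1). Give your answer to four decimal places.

56.5000

With M_i denoting the second derivative at x_i, h_i = 1, 1, and Δ_i = (y_(i+1) − y_i)/h_i = -7, 12:
  1·M_0 + 4·M_1 + 1·M_2 = 6(Δ_1 - Δ_0) = 114
Clamped end conditions give two more equations: 2h_0·M_0 + h_0·M_1 = 6(Δ_0 - p'(0)) = -24 and h_1·M_1 + 2h_1·M_2 = 6(p'(2) - Δ_1) = -87.
Solving the tridiagonal system: M_0 = -161/4, M_1 = 113/2, M_2 = -287/4.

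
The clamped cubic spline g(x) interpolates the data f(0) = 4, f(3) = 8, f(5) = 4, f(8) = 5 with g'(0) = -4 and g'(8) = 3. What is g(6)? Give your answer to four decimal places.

Put M_i = g'' at the i-th knot. Here h = (3, 2, 3) and Δ = (4/3, -2, 1/3), so the interior equations h_(i-1)·M_(i-1) + 2(h_(i-1)+h_i)·M_i + h_i·M_(i+1) = 6(Δ_i − Δ_(i-1)) read
  3·M_0 + 10·M_1 + 2·M_2 = 6(Δ_1 - Δ_0) = -20
  2·M_1 + 10·M_2 + 3·M_3 = 6(Δ_2 - Δ_1) = 14
Clamped end conditions give two more equations: 2h_0·M_0 + h_0·M_1 = 6(Δ_0 - g'(0)) = 32 and h_2·M_2 + 2h_2·M_3 = 6(g'(8) - Δ_2) = 16.
Solving the tridiagonal system: M_0 = 2092/273, M_1 = -424/91, M_2 = 164/91, M_3 = 482/273.
On [5, 8], g(x) = 4 - 214/91·(x - 5) + 82/91·(x - 5)² - 5/2457·(x - 5)³.
With (x - 5) = 1: g(6) = 6259/2457.

2.5474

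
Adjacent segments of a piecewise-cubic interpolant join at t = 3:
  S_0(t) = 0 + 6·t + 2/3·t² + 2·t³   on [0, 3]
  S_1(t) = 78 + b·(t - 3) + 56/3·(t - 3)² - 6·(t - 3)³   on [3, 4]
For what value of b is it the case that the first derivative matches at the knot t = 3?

64

S_0'(t) = 6 + 4/3·t + 6·t², so S_0'(3) = 64. On the right, S_1'(3) = b, so b = 64.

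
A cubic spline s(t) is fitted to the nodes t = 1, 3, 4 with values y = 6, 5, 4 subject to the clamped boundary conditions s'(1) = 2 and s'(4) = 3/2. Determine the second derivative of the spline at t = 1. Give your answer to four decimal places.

-3.4167

Put σ_i = s'' at the i-th knot. Here h = (2, 1) and Δ = (-1/2, -1), so the interior equations h_(i-1)·σ_(i-1) + 2(h_(i-1)+h_i)·σ_i + h_i·σ_(i+1) = 6(Δ_i − Δ_(i-1)) read
  2·σ_0 + 6·σ_1 + 1·σ_2 = 6(Δ_1 - Δ_0) = -3
Clamped end conditions give two more equations: 2h_0·σ_0 + h_0·σ_1 = 6(Δ_0 - s'(1)) = -15 and h_1·σ_1 + 2h_1·σ_2 = 6(s'(4) - Δ_1) = 15.
Solving the tridiagonal system: σ_0 = -41/12, σ_1 = -2/3, σ_2 = 47/6.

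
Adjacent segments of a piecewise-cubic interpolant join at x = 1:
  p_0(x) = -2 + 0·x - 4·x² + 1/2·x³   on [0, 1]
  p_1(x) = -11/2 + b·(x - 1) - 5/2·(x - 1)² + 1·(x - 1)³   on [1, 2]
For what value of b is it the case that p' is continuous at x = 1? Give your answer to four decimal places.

p_0'(x) = 0 - 8·x + 3/2·x², so p_0'(1) = -13/2. On the right, p_1'(1) = b, so b = -13/2.

-6.5000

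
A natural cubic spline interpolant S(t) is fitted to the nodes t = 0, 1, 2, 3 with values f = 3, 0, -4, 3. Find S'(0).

With m_i denoting the second derivative at x_i, h_i = 1, 1, 1, and Δ_i = (y_(i+1) − y_i)/h_i = -3, -4, 7:
  1·m_0 + 4·m_1 + 1·m_2 = 6(Δ_1 - Δ_0) = -6
  1·m_1 + 4·m_2 + 1·m_3 = 6(Δ_2 - Δ_1) = 66
Natural end conditions: m_0 = m_3 = 0.
Solving the tridiagonal system: m_0 = 0, m_1 = -6, m_2 = 18, m_3 = 0.
On [0, 1], S'(t) = b_0 + 2c_0·t + 3d_0·t² with b_0 = Δ_0 - h_0(2m_0 + m_1)/6 = -2, c_0 = m_0/2 = 0, d_0 = (m_1 - m_0)/(6h_0) = -1. So S'(0) = -2.

-2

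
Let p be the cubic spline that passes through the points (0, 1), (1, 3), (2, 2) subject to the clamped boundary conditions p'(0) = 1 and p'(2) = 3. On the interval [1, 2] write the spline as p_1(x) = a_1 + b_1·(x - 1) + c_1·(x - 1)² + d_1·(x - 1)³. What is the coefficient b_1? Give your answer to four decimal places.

Put m_i = p'' at the i-th knot. Here h = (1, 1) and Δ = (2, -1), so the interior equations h_(i-1)·m_(i-1) + 2(h_(i-1)+h_i)·m_i + h_i·m_(i+1) = 6(Δ_i − Δ_(i-1)) read
  1·m_0 + 4·m_1 + 1·m_2 = 6(Δ_1 - Δ_0) = -18
Clamped end conditions give two more equations: 2h_0·m_0 + h_0·m_1 = 6(Δ_0 - p'(0)) = 6 and h_1·m_1 + 2h_1·m_2 = 6(p'(2) - Δ_1) = 24.
Forward elimination and back-substitution give m_0 = 17/2, m_1 = -11, m_2 = 35/2.
On [1, 2], with p_1(x) = a_1 + b_1·(x - 1) + c_1·(x - 1)² + d_1·(x - 1)³: c_1 = m_1/2 = -11/2, d_1 = (m_2 - m_1)/(6h_1) = 19/4, b_1 = Δ_1 - h_1(2m_1 + m_2)/6 = -1/4.

-0.2500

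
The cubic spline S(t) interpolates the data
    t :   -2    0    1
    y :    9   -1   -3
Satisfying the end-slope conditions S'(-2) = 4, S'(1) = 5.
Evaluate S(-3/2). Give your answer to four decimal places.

9.2031

Put σ_i = S'' at the i-th knot. Here h = (2, 1) and Δ = (-5, -2), so the interior equations h_(i-1)·σ_(i-1) + 2(h_(i-1)+h_i)·σ_i + h_i·σ_(i+1) = 6(Δ_i − Δ_(i-1)) read
  2·σ_0 + 6·σ_1 + 1·σ_2 = 6(Δ_1 - Δ_0) = 18
Clamped end conditions give two more equations: 2h_0·σ_0 + h_0·σ_1 = 6(Δ_0 - S'(-2)) = -54 and h_1·σ_1 + 2h_1·σ_2 = 6(S'(1) - Δ_1) = 42.
Forward elimination and back-substitution give σ_0 = -97/6, σ_1 = 16/3, σ_2 = 55/3.
On [-2, 0], S(t) = 9 + 4·(t + 2) - 97/12·(t + 2)² + 43/24·(t + 2)³.
With (t + 2) = 1/2: S(-3/2) = 589/64.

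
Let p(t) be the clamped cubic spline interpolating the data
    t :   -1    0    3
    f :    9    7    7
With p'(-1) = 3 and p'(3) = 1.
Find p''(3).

Let σ_i = p''(x_i). Step sizes h_i = 1, 3; slopes of the chords Δ_i = (y_(i+1) - y_i)/h_i = -2, 0.
  1·σ_0 + 8·σ_1 + 3·σ_2 = 6(Δ_1 - Δ_0) = 12
Clamped end conditions give two more equations: 2h_0·σ_0 + h_0·σ_1 = 6(Δ_0 - p'(-1)) = -30 and h_1·σ_1 + 2h_1·σ_2 = 6(p'(3) - Δ_1) = 6.
Hence σ_0 = -17, σ_1 = 4, σ_2 = -1.

-1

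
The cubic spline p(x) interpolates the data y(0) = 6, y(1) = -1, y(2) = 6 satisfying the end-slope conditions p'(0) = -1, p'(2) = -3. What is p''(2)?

-52

Let M_i = p''(x_i). Step sizes h_i = 1, 1; slopes of the chords Δ_i = (y_(i+1) - y_i)/h_i = -7, 7.
  1·M_0 + 4·M_1 + 1·M_2 = 6(Δ_1 - Δ_0) = 84
Clamped end conditions give two more equations: 2h_0·M_0 + h_0·M_1 = 6(Δ_0 - p'(0)) = -36 and h_1·M_1 + 2h_1·M_2 = 6(p'(2) - Δ_1) = -60.
Forward elimination and back-substitution give M_0 = -40, M_1 = 44, M_2 = -52.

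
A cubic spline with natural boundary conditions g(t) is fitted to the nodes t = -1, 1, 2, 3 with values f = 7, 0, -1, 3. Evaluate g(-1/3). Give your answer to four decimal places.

4.4090

With M_i denoting the second derivative at x_i, h_i = 2, 1, 1, and Δ_i = (y_(i+1) − y_i)/h_i = -7/2, -1, 4:
  2·M_0 + 6·M_1 + 1·M_2 = 6(Δ_1 - Δ_0) = 15
  1·M_1 + 4·M_2 + 1·M_3 = 6(Δ_2 - Δ_1) = 30
Natural end conditions: M_0 = M_3 = 0.
Solving the tridiagonal system: M_0 = 0, M_1 = 30/23, M_2 = 165/23, M_3 = 0.
On [-1, 1], g(t) = 7 - 181/46·(t + 1) + 0·(t + 1)² + 5/46·(t + 1)³.
With (t + 1) = 2/3: g(-1/3) = 2738/621.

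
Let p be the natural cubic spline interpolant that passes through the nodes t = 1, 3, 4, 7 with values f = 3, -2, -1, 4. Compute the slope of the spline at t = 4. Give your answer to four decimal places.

Let m_i = p''(x_i). Step sizes h_i = 2, 1, 3; slopes of the chords Δ_i = (y_(i+1) - y_i)/h_i = -5/2, 1, 5/3.
  2·m_0 + 6·m_1 + 1·m_2 = 6(Δ_1 - Δ_0) = 21
  1·m_1 + 8·m_2 + 3·m_3 = 6(Δ_2 - Δ_1) = 4
Natural end conditions: m_0 = m_3 = 0.
Hence m_0 = 0, m_1 = 164/47, m_2 = 3/47, m_3 = 0.
On [4, 7], p'(t) = b_2 + 2c_2·(t - 4) + 3d_2·(t - 4)² with b_2 = Δ_2 - h_2(2m_2 + m_3)/6 = 226/141, c_2 = m_2/2 = 3/94, d_2 = (m_3 - m_2)/(6h_2) = -1/282. So p'(4) = 226/141.

1.6028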